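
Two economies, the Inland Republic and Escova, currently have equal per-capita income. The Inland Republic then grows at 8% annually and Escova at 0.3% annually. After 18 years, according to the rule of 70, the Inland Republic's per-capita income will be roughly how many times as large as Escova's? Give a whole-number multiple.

Only the 7.7-point difference matters.
70/7.7 ≈ 9.09 years per doubling of the ratio; 18 years gives 1.98 doublings, so ≈ 4×.

about 4 times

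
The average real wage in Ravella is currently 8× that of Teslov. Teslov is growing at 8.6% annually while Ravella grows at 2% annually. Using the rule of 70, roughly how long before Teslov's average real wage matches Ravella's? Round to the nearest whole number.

What matters is the difference: 6.6 pp.
Rule of 70 on the gap: the ratio halves every 70/6.6 ≈ 10.61 years.
An 8× gap closes after 3 halvings: 3 × 10.61 ≈ 32 years.

about 32 years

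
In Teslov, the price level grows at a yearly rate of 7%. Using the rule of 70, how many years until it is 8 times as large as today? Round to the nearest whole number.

At 7% it doubles every 70/7 ≈ 10.00 years.
8× is 3 doublings, so 3 × 10.00 ≈ 30 years.

roughly 30 years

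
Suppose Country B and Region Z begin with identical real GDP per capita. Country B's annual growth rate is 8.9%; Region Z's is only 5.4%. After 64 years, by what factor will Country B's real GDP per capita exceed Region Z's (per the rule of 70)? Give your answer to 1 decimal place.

Only the 3.5-point difference matters.
70/3.5 ≈ 20.00 years per doubling of the ratio; 64 years gives 3.20 doublings, so ≈ 9.2×.

approximately 9.2 times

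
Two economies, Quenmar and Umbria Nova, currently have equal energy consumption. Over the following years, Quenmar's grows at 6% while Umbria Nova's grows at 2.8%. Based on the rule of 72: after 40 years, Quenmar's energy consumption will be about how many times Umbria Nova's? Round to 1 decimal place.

Rate gap = 6% − 2.8% = 3.2 points.
The ratio doubles every 72/3.2 ≈ 22.50 years.
40/22.50 ≈ 1.78 doublings → ratio ≈ 2^1.78 ≈ 3.4.

roughly 3.4 times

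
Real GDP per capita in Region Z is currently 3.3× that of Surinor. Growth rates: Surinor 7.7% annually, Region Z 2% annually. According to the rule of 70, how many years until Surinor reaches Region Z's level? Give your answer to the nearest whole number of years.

The growth-rate gap is 7.7% − 2% = 5.7 percentage points.
So the ratio between them halves every 70/5.7 ≈ 12.28 years.
A 3.3× gap takes log₂(3.3) ≈ 1.72 halvings to close: 1.72 × 12.28 ≈ 21 years.

around 21 years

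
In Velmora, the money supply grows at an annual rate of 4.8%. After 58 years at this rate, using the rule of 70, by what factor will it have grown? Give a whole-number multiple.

70/4.8 ≈ 14.58 years per doubling.
58 years fits 4 doublings: 2^4 = 16.

≈ 16 times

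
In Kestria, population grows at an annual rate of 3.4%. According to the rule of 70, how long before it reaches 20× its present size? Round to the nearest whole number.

At 3.4% it doubles every 70/3.4 ≈ 20.59 years.
Reaching 20× takes log₂(20) ≈ 4.32 doublings.
4.32 × 20.59 ≈ 89 years.

approximately 89 years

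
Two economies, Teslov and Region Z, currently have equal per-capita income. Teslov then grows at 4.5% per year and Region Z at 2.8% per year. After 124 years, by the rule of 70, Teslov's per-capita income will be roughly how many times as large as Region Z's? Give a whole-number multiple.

around 8 times

Teslov pulls ahead at 1.7 pp per year, so the ratio doubles every 70/1.7 ≈ 41.18 years.
In 124 years that's 3.01 doublings: 2^3.01 ≈ 8.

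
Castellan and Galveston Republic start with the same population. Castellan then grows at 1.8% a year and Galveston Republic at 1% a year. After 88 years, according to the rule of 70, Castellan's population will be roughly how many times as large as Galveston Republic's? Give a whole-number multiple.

Castellan pulls ahead at 0.8 pp per year, so the ratio doubles every 70/0.8 ≈ 87.50 years.
In 88 years that's 1.01 doublings: 2^1.01 ≈ 2.

roughly 2 times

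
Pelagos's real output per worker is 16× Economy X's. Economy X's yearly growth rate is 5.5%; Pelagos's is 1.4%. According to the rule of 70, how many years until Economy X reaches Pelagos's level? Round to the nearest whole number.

68 years

What matters is the difference: 4.1 pp.
Rule of 70 on the gap: the ratio halves every 70/4.1 ≈ 17.07 years.
A 16× gap closes after 4 halvings: 4 × 17.07 ≈ 68 years.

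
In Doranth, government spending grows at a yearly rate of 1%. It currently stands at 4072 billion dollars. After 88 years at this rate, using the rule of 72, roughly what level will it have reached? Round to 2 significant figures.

around 9500 billion dollars

Doubling time ≈ 72/1 = 72.00 years.
88 years is 88/72.00 ≈ 1.22 doublings, a factor of 2^1.22 ≈ 2.33.
4072 × 2.33 ≈ 9500 billion dollars.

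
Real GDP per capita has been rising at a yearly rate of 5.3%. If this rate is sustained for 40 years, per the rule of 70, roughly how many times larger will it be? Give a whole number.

8 times

Doubling time ≈ 70/5.3 = 13.21 years.
40/13.21 ≈ 3 doublings, so about 2^3 = 8×.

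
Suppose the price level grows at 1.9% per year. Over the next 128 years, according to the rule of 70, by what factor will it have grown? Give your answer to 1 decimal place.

Doubling time ≈ 70/1.9 = 36.84 years.
128 years / 36.84 ≈ 3.47 doublings → factor 2^3.47 ≈ 11.1.

around 11.1 times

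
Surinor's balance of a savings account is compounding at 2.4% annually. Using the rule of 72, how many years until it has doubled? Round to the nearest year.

about 30 years

At 2.4%, doubling takes about 72/2.4 = 30.00 years.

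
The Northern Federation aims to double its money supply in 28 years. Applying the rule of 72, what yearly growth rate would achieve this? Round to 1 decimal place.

72 / 28 ≈ 2.57, so about 2.6% per year.

2.6%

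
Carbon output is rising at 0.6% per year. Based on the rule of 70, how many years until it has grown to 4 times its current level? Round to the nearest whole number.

about 233 years

One doubling takes 70/0.6 = 116.67 years.
4× is 2 doublings, so 2 × 116.67 ≈ 233 years.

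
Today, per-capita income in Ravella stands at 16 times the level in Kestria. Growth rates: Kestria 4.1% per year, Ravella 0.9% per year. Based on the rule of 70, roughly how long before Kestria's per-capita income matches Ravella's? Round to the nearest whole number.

What matters is the difference: 3.2 pp.
Rule of 70 on the gap: the ratio halves every 70/3.2 ≈ 21.88 years.
A 16 times gap closes after 4 halvings: 4 × 21.88 ≈ 88 years.

around 88 years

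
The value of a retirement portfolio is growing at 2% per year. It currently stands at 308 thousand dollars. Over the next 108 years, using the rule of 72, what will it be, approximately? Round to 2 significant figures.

It doubles every 72/2 ≈ 36.00 years, so 108 years is 3.00 doublings.
2^3.00 ≈ 8.00; 308 × 8.00 ≈ 2500 thousand dollars.

around 2500 thousand dollars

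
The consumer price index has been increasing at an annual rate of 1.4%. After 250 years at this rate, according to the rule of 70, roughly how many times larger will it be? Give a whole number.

roughly 32 times

At 1.4% one doubling takes ≈ 50.00 years; 250 years is 5 of them, so ×32.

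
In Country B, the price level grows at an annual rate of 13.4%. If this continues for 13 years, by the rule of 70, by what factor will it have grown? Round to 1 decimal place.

roughly 5.6 times

Doubles every ≈ 5.22 years (70/13.4).
13 years is 2.49 doublings; 2^2.49 ≈ 5.6×.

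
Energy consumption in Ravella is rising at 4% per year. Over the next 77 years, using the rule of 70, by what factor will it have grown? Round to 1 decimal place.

Doubles every ≈ 17.50 years (70/4).
77 years is 4.40 doublings; 2^4.40 ≈ 21.1×.

21.1 times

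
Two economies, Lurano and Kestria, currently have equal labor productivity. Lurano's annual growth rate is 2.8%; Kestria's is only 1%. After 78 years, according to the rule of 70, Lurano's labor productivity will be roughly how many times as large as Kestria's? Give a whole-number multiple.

Rate gap = 2.8% − 1% = 1.8 points.
The ratio doubles every 70/1.8 ≈ 38.89 years.
78/38.89 ≈ 2.01 doublings → ratio ≈ 2^2.01 ≈ 4.

4 times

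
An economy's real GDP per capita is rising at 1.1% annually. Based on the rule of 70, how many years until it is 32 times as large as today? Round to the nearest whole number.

about 318 years

Doubling time ≈ 70/1.1 = 63.64 years.
32× is 5 doublings, so 5 × 63.64 ≈ 318 years.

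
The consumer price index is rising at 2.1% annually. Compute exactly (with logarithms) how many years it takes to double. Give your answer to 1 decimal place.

t = ln(2) / ln(1 + 0.021) = 0.6931 / 0.020783 ≈ 33.35.

33.4 years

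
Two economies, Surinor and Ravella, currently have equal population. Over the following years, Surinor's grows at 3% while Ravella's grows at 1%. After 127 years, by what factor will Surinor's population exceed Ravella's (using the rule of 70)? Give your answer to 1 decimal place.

about 12.4 times

Only the 2-point difference matters.
70/2 ≈ 35.00 years per doubling of the ratio; 127 years gives 3.63 doublings, so ≈ 12.4×.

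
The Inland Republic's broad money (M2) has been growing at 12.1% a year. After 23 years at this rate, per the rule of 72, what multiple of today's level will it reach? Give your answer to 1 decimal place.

Doubling time ≈ 72/12.1 = 5.95 years.
23 years / 5.95 ≈ 3.87 doublings → factor 2^3.87 ≈ 14.6.

14.6 times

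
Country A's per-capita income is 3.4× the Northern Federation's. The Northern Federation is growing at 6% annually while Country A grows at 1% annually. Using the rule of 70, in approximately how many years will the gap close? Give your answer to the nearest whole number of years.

What matters is the difference: 5 pp.
Rule of 70 on the gap: the ratio halves every 70/5 ≈ 14.00 years.
A 3.4× gap takes log₂(3.4) ≈ 1.77 halvings to close: 1.77 × 14.00 ≈ 25 years.

around 25 years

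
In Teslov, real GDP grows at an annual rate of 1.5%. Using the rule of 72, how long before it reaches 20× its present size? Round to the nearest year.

At 1.5% it doubles every 72/1.5 ≈ 48.00 years.
20× is log₂ 20 ≈ 4.32 doublings, so ≈ 4.32 × 48.00 = 207 years.

approximately 207 years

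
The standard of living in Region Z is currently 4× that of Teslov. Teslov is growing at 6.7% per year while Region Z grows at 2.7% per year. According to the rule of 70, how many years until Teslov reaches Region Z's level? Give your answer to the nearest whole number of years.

What matters is the difference: 4 pp.
Rule of 70 on the gap: the ratio halves every 70/4 ≈ 17.50 years.
A 4× gap closes after 2 halvings: 2 × 17.50 ≈ 35 years.

around 35 years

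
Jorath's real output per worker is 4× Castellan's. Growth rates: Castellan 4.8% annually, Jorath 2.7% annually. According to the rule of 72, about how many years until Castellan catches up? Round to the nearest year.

about 69 years

What matters is the difference: 2.1 pp.
Rule of 72 on the gap: the ratio halves every 72/2.1 ≈ 34.29 years.
A 4× gap closes after 2 halvings: 2 × 34.29 ≈ 69 years.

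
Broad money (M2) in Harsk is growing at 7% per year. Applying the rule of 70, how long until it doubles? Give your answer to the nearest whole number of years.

around 10 years

At 7%, doubling takes about 70/7 = 10.00 years.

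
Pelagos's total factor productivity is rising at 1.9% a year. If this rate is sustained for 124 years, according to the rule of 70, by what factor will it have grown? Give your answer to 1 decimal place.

approximately 10.3 times

Doubles every ≈ 36.84 years (70/1.9).
124 years is 3.37 doublings; 2^3.37 ≈ 10.3×.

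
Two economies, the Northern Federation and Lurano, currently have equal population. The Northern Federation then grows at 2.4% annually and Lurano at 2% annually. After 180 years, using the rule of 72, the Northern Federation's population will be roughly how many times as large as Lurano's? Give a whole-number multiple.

≈ 2 times

the Northern Federation pulls ahead at 0.4 pp per year, so the ratio doubles every 72/0.4 ≈ 180.00 years.
In 180 years that's 1.00 doublings: 2^1.00 ≈ 2.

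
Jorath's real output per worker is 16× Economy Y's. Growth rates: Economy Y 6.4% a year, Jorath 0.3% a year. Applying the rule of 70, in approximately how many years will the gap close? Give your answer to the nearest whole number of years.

What matters is the difference: 6.1 pp.
Rule of 70 on the gap: the ratio halves every 70/6.1 ≈ 11.48 years.
A 16× gap closes after 4 halvings: 4 × 11.48 ≈ 46 years.

around 46 years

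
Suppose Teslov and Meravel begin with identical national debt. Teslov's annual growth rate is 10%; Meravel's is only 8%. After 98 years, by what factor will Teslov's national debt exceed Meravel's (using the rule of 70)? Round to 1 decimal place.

Teslov pulls ahead at 2 pp per year, so the ratio doubles every 70/2 ≈ 35.00 years.
In 98 years that's 2.80 doublings: 2^2.80 ≈ 7.0.

about 7.0 times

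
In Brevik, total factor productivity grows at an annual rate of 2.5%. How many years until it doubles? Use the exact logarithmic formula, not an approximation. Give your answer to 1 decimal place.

t = ln(2) / ln(1 + 0.025) = 0.6931 / 0.024693 ≈ 28.07.

28.1 years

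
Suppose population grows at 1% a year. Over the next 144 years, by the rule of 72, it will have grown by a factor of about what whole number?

4 times

At 1% one doubling takes ≈ 72.00 years; 144 years is 2 of them, so ×4.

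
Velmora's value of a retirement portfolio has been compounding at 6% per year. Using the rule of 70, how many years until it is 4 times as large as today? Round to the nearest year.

At 6% it doubles every 70/6 ≈ 11.67 years.
Getting to 4× needs 2 doublings: 2 × 11.67 ≈ 23 years.

roughly 23 years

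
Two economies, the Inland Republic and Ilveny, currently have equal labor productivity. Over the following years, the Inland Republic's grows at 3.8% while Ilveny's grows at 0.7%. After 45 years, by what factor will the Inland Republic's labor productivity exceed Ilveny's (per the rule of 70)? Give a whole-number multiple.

Rate gap = 3.8% − 0.7% = 3.1 points.
The ratio doubles every 70/3.1 ≈ 22.58 years.
45/22.58 ≈ 1.99 doublings → ratio ≈ 2^1.99 ≈ 4.

≈ 4 times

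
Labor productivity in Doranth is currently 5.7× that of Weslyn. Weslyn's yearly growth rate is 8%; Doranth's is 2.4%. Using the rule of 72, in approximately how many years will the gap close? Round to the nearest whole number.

roughly 32 years

What matters is the difference: 5.6 pp.
Rule of 72 on the gap: the ratio halves every 72/5.6 ≈ 12.86 years.
A 5.7× gap takes log₂(5.7) ≈ 2.51 halvings to close: 2.51 × 12.86 ≈ 32 years.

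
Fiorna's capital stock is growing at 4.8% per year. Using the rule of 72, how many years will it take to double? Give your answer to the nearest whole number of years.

approximately 15 years

Doubling time ≈ 72 / 4.8 = 15.00 years.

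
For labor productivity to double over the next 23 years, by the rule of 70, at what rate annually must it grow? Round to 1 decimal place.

70 / 23 ≈ 3.04, so about 3.0% annually.

3.0%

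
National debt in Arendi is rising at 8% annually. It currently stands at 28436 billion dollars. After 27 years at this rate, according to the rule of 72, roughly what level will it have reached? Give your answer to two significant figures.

It doubles every 72/8 ≈ 9.00 years, so 27 years is 3.00 doublings.
2^3.00 ≈ 8.00; 28436 × 8.00 ≈ 230000 billion dollars.

230000 billion dollars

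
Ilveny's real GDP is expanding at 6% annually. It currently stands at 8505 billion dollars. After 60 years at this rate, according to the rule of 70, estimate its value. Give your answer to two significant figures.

≈ 300000 billion dollars

It doubles every 70/6 ≈ 11.67 years, so 60 years is 5.14 doublings.
2^5.14 ≈ 35.26; 8505 × 35.26 ≈ 300000 billion dollars.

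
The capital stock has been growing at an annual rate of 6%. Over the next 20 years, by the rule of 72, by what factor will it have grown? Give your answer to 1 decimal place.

Doubling time ≈ 72/6 = 12.00 years.
20 years / 12.00 ≈ 1.67 doublings → factor 2^1.67 ≈ 3.2.

3.2 times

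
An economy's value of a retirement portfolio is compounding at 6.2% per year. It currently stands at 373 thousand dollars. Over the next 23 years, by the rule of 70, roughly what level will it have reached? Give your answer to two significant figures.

around 1500 thousand dollars

Doubling time ≈ 70/6.2 = 11.29 years.
23 years is 23/11.29 ≈ 2.04 doublings, a factor of 2^2.04 ≈ 4.11.
373 × 4.11 ≈ 1500 thousand dollars.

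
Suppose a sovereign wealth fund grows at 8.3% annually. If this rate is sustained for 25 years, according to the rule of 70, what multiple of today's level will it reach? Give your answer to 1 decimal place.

Doubling time ≈ 70/8.3 = 8.43 years.
25 years / 8.43 ≈ 2.97 doublings → factor 2^2.97 ≈ 7.8.

approximately 7.8 times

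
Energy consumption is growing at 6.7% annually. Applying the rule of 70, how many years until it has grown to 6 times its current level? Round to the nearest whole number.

roughly 27 years

Doubling time ≈ 70/6.7 = 10.45 years.
6× is log₂ 6 ≈ 2.58 doublings, so ≈ 2.58 × 10.45 = 27 years.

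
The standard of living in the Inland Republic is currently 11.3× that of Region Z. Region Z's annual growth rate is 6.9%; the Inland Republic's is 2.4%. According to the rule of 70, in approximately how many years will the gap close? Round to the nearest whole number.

about 54 years

What matters is the difference: 4.5 pp.
Rule of 70 on the gap: the ratio halves every 70/4.5 ≈ 15.56 years.
An 11.3× gap takes log₂(11.3) ≈ 3.50 halvings to close: 3.50 × 15.56 ≈ 54 years.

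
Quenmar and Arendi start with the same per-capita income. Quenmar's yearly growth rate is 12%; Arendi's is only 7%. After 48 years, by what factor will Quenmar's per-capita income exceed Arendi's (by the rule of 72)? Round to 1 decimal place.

10.1 times

Rate gap = 12% − 7% = 5 points.
The ratio doubles every 72/5 ≈ 14.40 years.
48/14.40 ≈ 3.33 doublings → ratio ≈ 2^3.33 ≈ 10.1.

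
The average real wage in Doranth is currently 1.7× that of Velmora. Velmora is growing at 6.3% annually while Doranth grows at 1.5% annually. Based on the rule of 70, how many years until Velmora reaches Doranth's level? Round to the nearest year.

Velmora gains on Doranth at 6.3% − 1.5% = 4.8 points a year.
At that relative rate the gap halves every 70/4.8 ≈ 14.58 years.
A 1.7× gap takes log₂(1.7) ≈ 0.77 halvings to close: 0.77 × 14.58 ≈ 11 years.

roughly 11 years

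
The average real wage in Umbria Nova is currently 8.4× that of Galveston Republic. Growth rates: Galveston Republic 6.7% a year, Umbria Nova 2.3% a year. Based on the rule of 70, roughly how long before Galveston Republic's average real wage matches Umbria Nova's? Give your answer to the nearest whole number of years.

roughly 49 years

What matters is the difference: 4.4 pp.
Rule of 70 on the gap: the ratio halves every 70/4.4 ≈ 15.91 years.
An 8.4× gap takes log₂(8.4) ≈ 3.07 halvings to close: 3.07 × 15.91 ≈ 49 years.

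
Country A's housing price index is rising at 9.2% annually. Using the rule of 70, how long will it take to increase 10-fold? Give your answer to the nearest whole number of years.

around 25 years

One doubling takes 70/9.2 = 7.61 years.
Reaching 10× takes log₂(10) ≈ 3.32 doublings.
3.32 × 7.61 ≈ 25 years.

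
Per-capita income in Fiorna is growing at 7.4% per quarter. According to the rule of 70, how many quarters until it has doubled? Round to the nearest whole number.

≈ 9 quarters

At 7.4%, doubling takes about 70/7.4 = 9.46 quarters.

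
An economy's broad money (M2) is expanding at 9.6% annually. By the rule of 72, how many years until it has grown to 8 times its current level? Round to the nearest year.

approximately 23 years

Doubling time ≈ 72/9.6 = 7.50 years.
8 = 2^3, so 3 doublings → 23 years.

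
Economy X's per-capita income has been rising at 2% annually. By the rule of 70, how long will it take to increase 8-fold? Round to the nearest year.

around 105 years

One doubling takes 70/2 = 35.00 years.
Getting to 8× needs 3 doublings: 3 × 35.00 ≈ 105 years.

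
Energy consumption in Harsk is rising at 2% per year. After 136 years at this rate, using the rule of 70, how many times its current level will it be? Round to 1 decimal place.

Doubling time ≈ 70/2 = 35.00 years.
136 years / 35.00 ≈ 3.89 doublings → factor 2^3.89 ≈ 14.8.

14.8 times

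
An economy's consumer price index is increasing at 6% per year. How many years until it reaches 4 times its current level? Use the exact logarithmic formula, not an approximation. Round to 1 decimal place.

t = ln(4) / ln(1 + 0.06) = 1.3863 / 0.058269 ≈ 23.79.

23.8 years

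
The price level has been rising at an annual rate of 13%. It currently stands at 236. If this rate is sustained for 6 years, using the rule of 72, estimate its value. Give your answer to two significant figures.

Doubling time ≈ 72/13 = 5.54 years.
6 years is 6/5.54 ≈ 1.08 doublings, a factor of 2^1.08 ≈ 2.11.
236 × 2.11 ≈ 500.

roughly 500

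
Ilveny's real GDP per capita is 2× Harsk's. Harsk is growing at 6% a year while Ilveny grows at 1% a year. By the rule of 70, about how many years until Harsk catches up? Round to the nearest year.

Harsk gains on Ilveny at 6% − 1% = 5 points a year.
At that relative rate the gap halves every 70/5 ≈ 14.00 years.
A 2× gap closes after 1 halving: 1 × 14.00 ≈ 14 years.

roughly 14 years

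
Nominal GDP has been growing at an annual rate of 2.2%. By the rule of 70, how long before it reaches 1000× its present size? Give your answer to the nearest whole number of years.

Doubling time ≈ 70/2.2 = 31.82 years.
1000× is log₂ 1000 ≈ 9.97 doublings, so ≈ 9.97 × 31.82 = 317 years.

≈ 317 years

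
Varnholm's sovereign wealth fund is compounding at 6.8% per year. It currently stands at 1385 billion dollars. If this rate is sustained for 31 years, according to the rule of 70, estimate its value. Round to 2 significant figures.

It doubles every 70/6.8 ≈ 10.29 years, so 31 years is 3.01 doublings.
2^3.01 ≈ 8.06; 1385 × 8.06 ≈ 11000 billion dollars.

approximately 11000 billion dollars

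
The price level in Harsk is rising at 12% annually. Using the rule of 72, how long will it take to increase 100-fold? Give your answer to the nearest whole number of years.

around 40 years

At 12% it doubles every 72/12 ≈ 6.00 years.
100× is log₂ 100 ≈ 6.64 doublings, so ≈ 6.64 × 6.00 = 40 years.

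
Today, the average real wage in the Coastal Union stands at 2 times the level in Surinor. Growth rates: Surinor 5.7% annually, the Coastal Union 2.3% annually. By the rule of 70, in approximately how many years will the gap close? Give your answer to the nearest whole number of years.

The growth-rate gap is 5.7% − 2.3% = 3.4 percentage points.
So the ratio between them halves every 70/3.4 ≈ 20.59 years.
A 2 times gap closes after 1 halving: 1 × 20.59 ≈ 21 years.

roughly 21 years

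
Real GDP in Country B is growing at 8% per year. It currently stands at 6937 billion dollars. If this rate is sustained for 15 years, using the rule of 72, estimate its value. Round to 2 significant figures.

about 22000 billion dollars

It doubles every 72/8 ≈ 9.00 years, so 15 years is 1.67 doublings.
2^1.67 ≈ 3.18; 6937 × 3.18 ≈ 22000 billion dollars.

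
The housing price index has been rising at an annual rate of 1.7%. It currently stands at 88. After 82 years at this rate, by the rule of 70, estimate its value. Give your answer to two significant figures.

about 350

Doubling time ≈ 70/1.7 = 41.18 years.
82 years is 82/41.18 ≈ 1.99 doublings, a factor of 2^1.99 ≈ 3.97.
88 × 3.97 ≈ 350.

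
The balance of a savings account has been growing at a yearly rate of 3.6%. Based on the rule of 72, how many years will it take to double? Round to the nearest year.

≈ 20 years

At 3.6%, doubling takes about 72/3.6 = 20.00 years.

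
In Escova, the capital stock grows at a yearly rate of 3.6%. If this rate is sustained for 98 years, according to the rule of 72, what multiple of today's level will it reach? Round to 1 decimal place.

Doubling time ≈ 72/3.6 = 20.00 years.
98 years / 20.00 ≈ 4.90 doublings → factor 2^4.90 ≈ 29.9.

≈ 29.9 times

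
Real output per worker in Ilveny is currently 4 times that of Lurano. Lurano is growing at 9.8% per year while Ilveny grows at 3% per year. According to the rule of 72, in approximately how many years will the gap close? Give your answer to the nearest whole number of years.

What matters is the difference: 6.8 pp.
Rule of 72 on the gap: the ratio halves every 72/6.8 ≈ 10.59 years.
A 4 times gap closes after 2 halvings: 2 × 10.59 ≈ 21 years.

21 years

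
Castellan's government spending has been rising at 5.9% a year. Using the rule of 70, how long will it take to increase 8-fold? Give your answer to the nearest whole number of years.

Doubling time ≈ 70/5.9 = 11.86 years.
8× is 3 doublings, so 3 × 11.86 ≈ 36 years.

≈ 36 years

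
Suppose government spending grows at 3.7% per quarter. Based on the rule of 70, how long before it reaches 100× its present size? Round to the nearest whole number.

≈ 126 quarters

One doubling takes 70/3.7 = 18.92 quarters.
Reaching 100× takes log₂(100) ≈ 6.64 doublings.
6.64 × 18.92 ≈ 126 quarters.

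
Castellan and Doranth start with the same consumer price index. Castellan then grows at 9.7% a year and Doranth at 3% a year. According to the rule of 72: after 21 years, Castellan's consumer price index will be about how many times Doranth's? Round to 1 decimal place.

around 3.9 times

Rate gap = 9.7% − 3% = 6.7 points.
The ratio doubles every 72/6.7 ≈ 10.75 years.
21/10.75 ≈ 1.95 doublings → ratio ≈ 2^1.95 ≈ 3.9.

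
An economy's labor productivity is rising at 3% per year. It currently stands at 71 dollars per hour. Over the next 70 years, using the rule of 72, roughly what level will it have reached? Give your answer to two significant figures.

Doubling time ≈ 72/3 = 24.00 years.
70 years is 70/24.00 ≈ 2.92 doublings, a factor of 2^2.92 ≈ 7.57.
71 × 7.57 ≈ 540 dollars per hour.

around 540 dollars per hour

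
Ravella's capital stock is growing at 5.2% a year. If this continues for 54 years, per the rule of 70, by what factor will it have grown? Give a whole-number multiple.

70/5.2 ≈ 13.46 years per doubling.
54 years fits 4 doublings: 2^4 = 16.

about 16 times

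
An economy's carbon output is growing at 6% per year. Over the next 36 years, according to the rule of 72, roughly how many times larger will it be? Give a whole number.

≈ 8 times

72/6 ≈ 12.00 years per doubling.
36 years fits 3 doublings: 2^3 = 8.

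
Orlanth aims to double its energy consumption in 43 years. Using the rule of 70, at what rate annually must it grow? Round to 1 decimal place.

roughly 1.6%

70 / 43 ≈ 1.63, so about 1.6% annually.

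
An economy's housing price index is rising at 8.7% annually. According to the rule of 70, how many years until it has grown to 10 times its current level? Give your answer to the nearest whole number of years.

One doubling takes 70/8.7 = 8.05 years.
10× is log₂ 10 ≈ 3.32 doublings, so ≈ 3.32 × 8.05 = 27 years.

about 27 years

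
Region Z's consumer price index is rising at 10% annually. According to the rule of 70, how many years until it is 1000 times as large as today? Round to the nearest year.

roughly 70 years

At 10% it doubles every 70/10 ≈ 7.00 years.
1000× is log₂ 1000 ≈ 9.97 doublings, so ≈ 9.97 × 7.00 = 70 years.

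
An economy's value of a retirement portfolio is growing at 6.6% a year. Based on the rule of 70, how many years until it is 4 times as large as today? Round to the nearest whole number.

about 21 years

At 6.6% it doubles every 70/6.6 ≈ 10.61 years.
Getting to 4× needs 2 doublings: 2 × 10.61 ≈ 21 years.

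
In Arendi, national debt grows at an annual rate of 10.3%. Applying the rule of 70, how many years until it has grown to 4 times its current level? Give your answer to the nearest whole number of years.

around 14 years

At 10.3% it doubles every 70/10.3 ≈ 6.80 years.
Getting to 4× needs 2 doublings: 2 × 6.80 ≈ 14 years.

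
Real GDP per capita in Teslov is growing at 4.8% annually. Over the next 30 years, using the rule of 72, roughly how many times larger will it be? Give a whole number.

4 times

At 4.8% one doubling takes ≈ 15.00 years; 30 years is 2 of them, so ×4.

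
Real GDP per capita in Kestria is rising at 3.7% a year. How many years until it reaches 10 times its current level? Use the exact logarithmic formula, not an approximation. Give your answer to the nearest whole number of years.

63 years

t = ln(10) / ln(1 + 0.037) = 2.3026 / 0.036332 ≈ 63.38.
≈ 63 years.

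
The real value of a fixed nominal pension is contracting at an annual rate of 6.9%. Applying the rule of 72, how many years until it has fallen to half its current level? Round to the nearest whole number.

≈ 10 years

The rule works in reverse for decay: 72/6.9 ≈ 10.43 years to halve.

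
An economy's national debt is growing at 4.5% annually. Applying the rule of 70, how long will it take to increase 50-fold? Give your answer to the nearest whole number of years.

roughly 88 years

At 4.5% it doubles every 70/4.5 ≈ 15.56 years.
Reaching 50× takes log₂(50) ≈ 5.64 doublings.
5.64 × 15.56 ≈ 88 years.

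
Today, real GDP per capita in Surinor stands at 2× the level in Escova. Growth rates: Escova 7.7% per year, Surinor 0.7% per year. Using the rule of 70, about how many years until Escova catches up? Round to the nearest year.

≈ 10 years

Escova gains on Surinor at 7.7% − 0.7% = 7 points a year.
At that relative rate the gap halves every 70/7 ≈ 10.00 years.
A 2× gap closes after 1 halving: 1 × 10.00 ≈ 10 years.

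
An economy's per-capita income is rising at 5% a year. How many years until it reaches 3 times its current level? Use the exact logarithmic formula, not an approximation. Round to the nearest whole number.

23 years

t = ln(3) / ln(1 + 0.05) = 1.0986 / 0.048790 ≈ 22.52.
≈ 23 years.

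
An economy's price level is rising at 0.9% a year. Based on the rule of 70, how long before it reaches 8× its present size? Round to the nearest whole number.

around 233 years

At 0.9% it doubles every 70/0.9 ≈ 77.78 years.
Getting to 8× needs 3 doublings: 3 × 77.78 ≈ 233 years.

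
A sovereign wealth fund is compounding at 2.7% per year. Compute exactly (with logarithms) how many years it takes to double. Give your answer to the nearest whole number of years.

26 years

t = ln(2) / ln(1 + 0.027) = 0.6931 / 0.026642 ≈ 26.02.
≈ 26 years.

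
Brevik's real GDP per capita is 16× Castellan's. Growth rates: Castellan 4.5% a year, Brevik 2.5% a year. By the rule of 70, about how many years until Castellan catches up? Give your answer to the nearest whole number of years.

roughly 140 years

What matters is the difference: 2 pp.
Rule of 70 on the gap: the ratio halves every 70/2 ≈ 35.00 years.
A 16× gap closes after 4 halvings: 4 × 35.00 ≈ 140 years.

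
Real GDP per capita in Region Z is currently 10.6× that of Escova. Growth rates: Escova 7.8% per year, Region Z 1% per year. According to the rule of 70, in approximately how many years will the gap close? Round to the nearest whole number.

roughly 35 years

The growth-rate gap is 7.8% − 1% = 6.8 percentage points.
So the ratio between them halves every 70/6.8 ≈ 10.29 years.
A 10.6× gap takes log₂(10.6) ≈ 3.41 halvings to close: 3.41 × 10.29 ≈ 35 years.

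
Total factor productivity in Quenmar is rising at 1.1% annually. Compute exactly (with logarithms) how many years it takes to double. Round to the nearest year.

63 years

t = ln(2) / ln(1 + 0.011) = 0.6931 / 0.010940 ≈ 63.35.
≈ 63 years.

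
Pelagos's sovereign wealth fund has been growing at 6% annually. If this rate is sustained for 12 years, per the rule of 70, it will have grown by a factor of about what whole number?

Doubling time ≈ 70/6 = 11.67 years.
12/11.67 ≈ 1 doubling, so about 2^1 = 2×.

approximately 2 times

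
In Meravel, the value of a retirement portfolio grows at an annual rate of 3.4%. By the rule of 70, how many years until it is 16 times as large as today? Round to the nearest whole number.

At 3.4% it doubles every 70/3.4 ≈ 20.59 years.
16 = 2^4, so 4 doublings → 82 years.

≈ 82 years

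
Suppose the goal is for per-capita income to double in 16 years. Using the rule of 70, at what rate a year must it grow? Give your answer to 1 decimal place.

roughly 4.4% a year

70 / 16 ≈ 4.38, so about 4.4% a year.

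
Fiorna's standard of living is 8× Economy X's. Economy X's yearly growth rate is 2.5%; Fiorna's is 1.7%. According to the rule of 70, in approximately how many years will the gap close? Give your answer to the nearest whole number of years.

roughly 263 years

What matters is the difference: 0.8 pp.
Rule of 70 on the gap: the ratio halves every 70/0.8 ≈ 87.50 years.
An 8× gap closes after 3 halvings: 3 × 87.50 ≈ 263 years.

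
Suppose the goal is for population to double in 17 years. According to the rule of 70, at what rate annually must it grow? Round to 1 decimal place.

≈ 4.1%

70 / 17 ≈ 4.12, so about 4.1% annually.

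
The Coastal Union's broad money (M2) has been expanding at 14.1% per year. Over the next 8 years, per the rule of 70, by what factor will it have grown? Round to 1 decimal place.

Doubling time ≈ 70/14.1 = 4.96 years.
8 years / 4.96 ≈ 1.61 doublings → factor 2^1.61 ≈ 3.1.

3.1 times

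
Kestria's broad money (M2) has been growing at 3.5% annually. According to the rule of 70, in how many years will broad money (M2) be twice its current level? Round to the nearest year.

around 20 years

70/3.5 ≈ 20.00, so it doubles roughly every 20 years.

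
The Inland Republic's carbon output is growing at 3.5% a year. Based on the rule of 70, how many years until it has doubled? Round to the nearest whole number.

roughly 20 years

At 3.5%, doubling takes about 70/3.5 = 20.00 years.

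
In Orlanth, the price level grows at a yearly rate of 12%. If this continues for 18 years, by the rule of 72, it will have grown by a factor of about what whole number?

approximately 8 times

At 12% one doubling takes ≈ 6.00 years; 18 years is 3 of them, so ×8.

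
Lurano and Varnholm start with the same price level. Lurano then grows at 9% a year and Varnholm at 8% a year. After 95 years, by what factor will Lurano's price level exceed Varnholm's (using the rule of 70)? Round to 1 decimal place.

2.6 times

Lurano pulls ahead at 1 pp per year, so the ratio doubles every 70/1 ≈ 70.00 years.
In 95 years that's 1.36 doublings: 2^1.36 ≈ 2.6.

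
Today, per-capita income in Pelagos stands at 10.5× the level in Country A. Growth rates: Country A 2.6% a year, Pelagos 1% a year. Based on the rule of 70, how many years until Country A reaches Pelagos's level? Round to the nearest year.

approximately 148 years

The growth-rate gap is 2.6% − 1% = 1.6 percentage points.
So the ratio between them halves every 70/1.6 ≈ 43.75 years.
A 10.5× gap takes log₂(10.5) ≈ 3.39 halvings to close: 3.39 × 43.75 ≈ 148 years.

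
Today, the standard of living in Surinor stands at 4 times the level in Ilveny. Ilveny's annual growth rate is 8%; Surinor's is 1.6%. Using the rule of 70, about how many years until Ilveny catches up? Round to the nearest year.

≈ 22 years

Ilveny gains on Surinor at 8% − 1.6% = 6.4 points a year.
At that relative rate the gap halves every 70/6.4 ≈ 10.94 years.
A 4 times gap closes after 2 halvings: 2 × 10.94 ≈ 22 years.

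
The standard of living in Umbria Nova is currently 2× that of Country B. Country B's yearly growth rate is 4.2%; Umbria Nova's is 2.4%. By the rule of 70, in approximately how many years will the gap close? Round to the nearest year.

roughly 39 years

Country B gains on Umbria Nova at 4.2% − 2.4% = 1.8 points a year.
At that relative rate the gap halves every 70/1.8 ≈ 38.89 years.
A 2× gap closes after 1 halving: 1 × 38.89 ≈ 39 years.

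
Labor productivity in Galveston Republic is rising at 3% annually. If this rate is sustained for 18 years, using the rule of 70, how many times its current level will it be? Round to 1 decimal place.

Doubles every ≈ 23.33 years (70/3).
18 years is 0.77 doublings; 2^0.77 ≈ 1.7×.

roughly 1.7 times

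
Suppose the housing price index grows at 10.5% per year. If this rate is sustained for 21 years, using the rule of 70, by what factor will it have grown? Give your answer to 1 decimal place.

Doubles every ≈ 6.67 years (70/10.5).
21 years is 3.15 doublings; 2^3.15 ≈ 8.9×.

8.9 times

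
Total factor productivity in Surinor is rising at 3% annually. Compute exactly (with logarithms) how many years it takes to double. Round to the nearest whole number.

t = ln(2) / ln(1 + 0.03) = 0.6931 / 0.029559 ≈ 23.45.
≈ 23 years.

23 years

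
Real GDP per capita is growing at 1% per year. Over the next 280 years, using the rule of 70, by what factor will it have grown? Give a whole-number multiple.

approximately 16 times

At 1% one doubling takes ≈ 70.00 years; 280 years is 4 of them, so ×16.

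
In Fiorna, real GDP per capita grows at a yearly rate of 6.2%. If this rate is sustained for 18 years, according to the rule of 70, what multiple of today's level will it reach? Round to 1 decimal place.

about 3.0 times

Doubles every ≈ 11.29 years (70/6.2).
18 years is 1.59 doublings; 2^1.59 ≈ 3.0×.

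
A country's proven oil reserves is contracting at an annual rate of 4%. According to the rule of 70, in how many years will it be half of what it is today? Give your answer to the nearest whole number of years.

≈ 18 years

Falling at 4%, it halves about every 70/4 = 17.50 years.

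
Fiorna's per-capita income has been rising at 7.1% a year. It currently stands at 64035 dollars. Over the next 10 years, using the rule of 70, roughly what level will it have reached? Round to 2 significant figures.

Doubling time ≈ 70/7.1 = 9.86 years.
10 years is 10/9.86 ≈ 1.01 doublings, a factor of 2^1.01 ≈ 2.01.
64035 × 2.01 ≈ 130000 dollars.

roughly 130000 dollars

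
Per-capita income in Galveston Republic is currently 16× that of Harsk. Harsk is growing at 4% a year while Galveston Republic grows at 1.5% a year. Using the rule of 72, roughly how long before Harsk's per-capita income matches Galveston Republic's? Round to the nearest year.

The growth-rate gap is 4% − 1.5% = 2.5 percentage points.
So the ratio between them halves every 72/2.5 ≈ 28.80 years.
A 16× gap closes after 4 halvings: 4 × 28.80 ≈ 115 years.

about 115 years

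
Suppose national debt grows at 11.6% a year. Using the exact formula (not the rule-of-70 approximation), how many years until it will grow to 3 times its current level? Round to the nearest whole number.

10 years

t = ln(3) / ln(1 + 0.116) = 1.0986 / 0.109751 ≈ 10.01.
≈ 10 years.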